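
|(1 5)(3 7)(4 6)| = 2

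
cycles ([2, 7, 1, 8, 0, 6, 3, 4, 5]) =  (0 2 1 7 4)(3 8 5 6)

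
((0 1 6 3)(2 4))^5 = (0 1 6 3)(2 4)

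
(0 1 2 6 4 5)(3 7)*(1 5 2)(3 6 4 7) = (0 5)(2 4)(6 7)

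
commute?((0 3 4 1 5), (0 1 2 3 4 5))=no:(0 3 4 1 5) * (0 1 2 3 4 5)=(0 4 2 3 5 1), (0 1 2 3 4 5) * (0 3 4 1 5)=(0 5 3 1 2 4)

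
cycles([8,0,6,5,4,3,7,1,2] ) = (0 8 2 6 7 1)(3 5)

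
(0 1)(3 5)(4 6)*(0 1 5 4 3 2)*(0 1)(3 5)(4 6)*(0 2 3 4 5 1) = (0 4 5 3 6 1 2)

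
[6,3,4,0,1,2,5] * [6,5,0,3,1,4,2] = [2,3,1,6,5,0,4]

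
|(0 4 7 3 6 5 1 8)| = 8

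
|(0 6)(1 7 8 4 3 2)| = 6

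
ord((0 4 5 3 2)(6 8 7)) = 15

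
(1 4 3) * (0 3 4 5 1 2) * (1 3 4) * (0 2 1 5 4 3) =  (0 3 1 4 5)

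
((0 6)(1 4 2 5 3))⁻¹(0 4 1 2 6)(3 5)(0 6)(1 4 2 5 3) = (0 6 2 4 5)(1 3)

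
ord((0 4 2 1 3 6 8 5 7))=9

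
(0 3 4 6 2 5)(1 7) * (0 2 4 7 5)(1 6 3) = (0 1 5 2)(3 7 6 4)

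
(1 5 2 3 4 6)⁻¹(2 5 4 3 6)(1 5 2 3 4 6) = (1 3 2 6 4)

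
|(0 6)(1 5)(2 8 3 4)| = 4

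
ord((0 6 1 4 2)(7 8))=10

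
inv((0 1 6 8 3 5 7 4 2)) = (0 2 4 7 5 3 8 6 1)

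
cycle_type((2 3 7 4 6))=5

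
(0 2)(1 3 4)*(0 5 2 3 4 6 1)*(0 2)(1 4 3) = (0 1 3 6 4 2 5)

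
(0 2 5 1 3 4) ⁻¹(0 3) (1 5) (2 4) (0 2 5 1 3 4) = (0 5) (1 3) (2 4) 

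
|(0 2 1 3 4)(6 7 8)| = 15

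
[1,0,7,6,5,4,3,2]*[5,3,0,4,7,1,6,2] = [3,5,2,6,1,7,4,0]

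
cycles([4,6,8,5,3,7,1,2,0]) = (0 4 3 5 7 2 8)(1 6)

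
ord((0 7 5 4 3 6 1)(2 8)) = 14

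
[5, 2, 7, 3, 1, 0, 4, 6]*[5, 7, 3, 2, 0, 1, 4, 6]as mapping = [0→1, 1→3, 2→6, 3→2, 4→7, 5→5, 6→0, 7→4]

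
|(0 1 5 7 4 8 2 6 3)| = 9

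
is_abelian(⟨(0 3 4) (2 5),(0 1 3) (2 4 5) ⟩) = no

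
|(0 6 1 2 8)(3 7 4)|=15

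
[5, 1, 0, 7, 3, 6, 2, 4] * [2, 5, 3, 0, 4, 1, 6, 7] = [1, 5, 2, 7, 0, 6, 3, 4]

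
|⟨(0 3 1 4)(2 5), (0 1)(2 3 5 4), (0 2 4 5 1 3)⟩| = 720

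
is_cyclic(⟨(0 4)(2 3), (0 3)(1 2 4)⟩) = no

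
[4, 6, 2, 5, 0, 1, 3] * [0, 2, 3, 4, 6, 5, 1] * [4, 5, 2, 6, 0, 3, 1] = [1, 5, 6, 3, 4, 2, 0] 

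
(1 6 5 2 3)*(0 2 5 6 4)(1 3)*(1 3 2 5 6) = (0 5 6 1 4)(2 3)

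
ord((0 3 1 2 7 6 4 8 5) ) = 9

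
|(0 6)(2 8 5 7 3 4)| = 6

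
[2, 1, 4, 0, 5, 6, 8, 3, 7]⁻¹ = [3, 1, 0, 7, 2, 4, 5, 8, 6]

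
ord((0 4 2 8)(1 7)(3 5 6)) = 12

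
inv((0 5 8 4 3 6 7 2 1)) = (0 1 2 7 6 3 4 8 5)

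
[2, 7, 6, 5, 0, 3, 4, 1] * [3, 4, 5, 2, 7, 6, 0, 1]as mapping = [0→5, 1→1, 2→0, 3→6, 4→3, 5→2, 6→7, 7→4]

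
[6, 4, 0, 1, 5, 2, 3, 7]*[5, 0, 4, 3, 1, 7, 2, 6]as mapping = [0→2, 1→1, 2→5, 3→0, 4→7, 5→4, 6→3, 7→6]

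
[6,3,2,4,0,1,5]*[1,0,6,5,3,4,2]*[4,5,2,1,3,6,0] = [2,6,0,1,5,4,3]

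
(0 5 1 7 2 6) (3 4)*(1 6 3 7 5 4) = (0 4 7 2 3 1 5 6) 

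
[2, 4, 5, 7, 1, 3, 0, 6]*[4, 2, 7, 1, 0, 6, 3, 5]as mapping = [0→7, 1→0, 2→6, 3→5, 4→2, 5→1, 6→4, 7→3]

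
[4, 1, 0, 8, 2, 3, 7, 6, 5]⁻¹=[2, 1, 4, 5, 0, 8, 7, 6, 3]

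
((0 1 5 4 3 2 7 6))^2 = (0 5 3 7)(1 4 2 6)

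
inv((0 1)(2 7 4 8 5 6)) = (0 1)(2 6 5 8 4 7)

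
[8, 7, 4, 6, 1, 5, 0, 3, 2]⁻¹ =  [6, 4, 8, 7, 2, 5, 3, 1, 0]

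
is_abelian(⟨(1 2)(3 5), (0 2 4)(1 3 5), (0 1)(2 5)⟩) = no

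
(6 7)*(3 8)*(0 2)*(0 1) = (0 2 1)(3 8)(6 7)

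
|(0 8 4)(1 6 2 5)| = 12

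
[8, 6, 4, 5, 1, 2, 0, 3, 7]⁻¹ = [6, 4, 5, 7, 2, 3, 1, 8, 0]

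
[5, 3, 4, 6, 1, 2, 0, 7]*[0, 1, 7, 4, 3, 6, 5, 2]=[6, 4, 3, 5, 1, 7, 0, 2] 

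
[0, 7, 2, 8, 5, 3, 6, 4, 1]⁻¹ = [0, 8, 2, 5, 7, 4, 6, 1, 3]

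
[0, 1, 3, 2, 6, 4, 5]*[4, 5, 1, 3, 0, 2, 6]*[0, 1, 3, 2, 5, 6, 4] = [5, 6, 2, 1, 4, 0, 3]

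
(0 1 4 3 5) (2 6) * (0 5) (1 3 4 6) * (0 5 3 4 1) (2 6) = (0 4 1 2) (3 5) 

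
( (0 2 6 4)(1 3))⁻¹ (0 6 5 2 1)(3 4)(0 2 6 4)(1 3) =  (0 1)(2 4 5 6 3)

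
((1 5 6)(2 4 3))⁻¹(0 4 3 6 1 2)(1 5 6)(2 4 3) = (0 3 2 1 5 4)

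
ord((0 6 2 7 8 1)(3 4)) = 6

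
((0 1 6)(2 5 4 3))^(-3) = (2 5 4 3)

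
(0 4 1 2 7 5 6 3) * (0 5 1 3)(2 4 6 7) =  (0 6)(1 4 3 5 7)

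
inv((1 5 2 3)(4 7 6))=(1 3 2 5)(4 6 7)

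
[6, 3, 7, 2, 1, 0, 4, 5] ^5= [2, 0, 4, 6, 5, 3, 7, 1] 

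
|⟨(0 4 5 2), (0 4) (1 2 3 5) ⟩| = 720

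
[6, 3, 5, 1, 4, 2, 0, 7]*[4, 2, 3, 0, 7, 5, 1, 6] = [1, 0, 5, 2, 7, 3, 4, 6]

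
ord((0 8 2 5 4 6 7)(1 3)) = 14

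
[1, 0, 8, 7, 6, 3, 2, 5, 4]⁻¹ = [1, 0, 6, 5, 8, 7, 4, 3, 2]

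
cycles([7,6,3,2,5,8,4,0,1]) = (0 7) (1 6 4 5 8) (2 3) 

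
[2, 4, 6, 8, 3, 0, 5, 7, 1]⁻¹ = [5, 8, 0, 4, 1, 6, 2, 7, 3]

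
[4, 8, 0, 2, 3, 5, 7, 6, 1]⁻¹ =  [2, 8, 3, 4, 0, 5, 7, 6, 1]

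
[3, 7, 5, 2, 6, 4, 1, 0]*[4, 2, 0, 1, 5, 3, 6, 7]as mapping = [0→1, 1→7, 2→3, 3→0, 4→6, 5→5, 6→2, 7→4]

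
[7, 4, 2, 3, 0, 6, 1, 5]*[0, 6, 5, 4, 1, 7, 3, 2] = [2, 1, 5, 4, 0, 3, 6, 7]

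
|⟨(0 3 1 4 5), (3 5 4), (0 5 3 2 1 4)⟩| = 720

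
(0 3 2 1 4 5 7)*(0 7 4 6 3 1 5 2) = (0 1 6 3)(2 5 4)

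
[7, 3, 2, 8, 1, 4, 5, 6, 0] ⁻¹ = [8, 4, 2, 1, 5, 6, 7, 0, 3] 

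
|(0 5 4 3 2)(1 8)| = 10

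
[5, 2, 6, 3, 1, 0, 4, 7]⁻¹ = [5, 4, 1, 3, 6, 0, 2, 7]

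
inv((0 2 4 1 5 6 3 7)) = (0 7 3 6 5 1 4 2)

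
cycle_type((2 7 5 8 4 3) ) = 6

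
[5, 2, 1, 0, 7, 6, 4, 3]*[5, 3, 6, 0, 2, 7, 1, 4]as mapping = [0→7, 1→6, 2→3, 3→5, 4→4, 5→1, 6→2, 7→0]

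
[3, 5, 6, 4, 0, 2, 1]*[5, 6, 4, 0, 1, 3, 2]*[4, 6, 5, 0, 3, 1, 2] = [4, 0, 5, 6, 1, 3, 2]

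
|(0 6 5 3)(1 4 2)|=12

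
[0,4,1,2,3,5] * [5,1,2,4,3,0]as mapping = [0→5,1→3,2→1,3→2,4→4,5→0]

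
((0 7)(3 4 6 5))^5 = (0 7)(3 4 6 5)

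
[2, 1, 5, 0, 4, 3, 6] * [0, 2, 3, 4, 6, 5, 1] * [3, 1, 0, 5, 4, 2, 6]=[5, 0, 2, 3, 6, 4, 1]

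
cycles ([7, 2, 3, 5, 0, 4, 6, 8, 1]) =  (0 7 8 1 2 3 5 4)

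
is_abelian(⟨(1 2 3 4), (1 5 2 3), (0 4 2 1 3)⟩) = no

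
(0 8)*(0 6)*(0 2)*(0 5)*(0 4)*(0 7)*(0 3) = (0 8 6 2 5 4 7 3)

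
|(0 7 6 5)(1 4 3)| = 12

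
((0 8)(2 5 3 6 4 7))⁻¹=(0 8)(2 7 4 6 3 5)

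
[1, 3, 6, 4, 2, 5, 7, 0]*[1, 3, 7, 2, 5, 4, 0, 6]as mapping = [0→3, 1→2, 2→0, 3→5, 4→7, 5→4, 6→6, 7→1]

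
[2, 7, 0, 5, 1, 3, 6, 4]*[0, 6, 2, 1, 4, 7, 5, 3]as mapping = [0→2, 1→3, 2→0, 3→7, 4→6, 5→1, 6→5, 7→4]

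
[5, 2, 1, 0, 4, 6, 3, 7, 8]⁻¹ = [3, 2, 1, 6, 4, 0, 5, 7, 8]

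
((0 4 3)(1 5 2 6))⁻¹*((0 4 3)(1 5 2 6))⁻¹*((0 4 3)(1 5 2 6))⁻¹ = (1 5 2 6)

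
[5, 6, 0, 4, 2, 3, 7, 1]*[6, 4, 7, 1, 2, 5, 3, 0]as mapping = [0→5, 1→3, 2→6, 3→2, 4→7, 5→1, 6→0, 7→4]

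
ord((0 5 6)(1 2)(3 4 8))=6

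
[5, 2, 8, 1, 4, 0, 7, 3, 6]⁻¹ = [5, 3, 1, 7, 4, 0, 8, 6, 2]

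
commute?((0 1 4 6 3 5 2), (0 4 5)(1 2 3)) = no:(0 1 4 6 3 5 2) * (0 4 5)(1 2 3) = (0 2 4 6 1 5 3), (0 4 5)(1 2 3) * (0 1 4 6 3 5 2) = (0 6 3 4 2 5 1)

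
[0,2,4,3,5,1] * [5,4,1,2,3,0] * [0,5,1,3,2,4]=[4,5,3,1,0,2]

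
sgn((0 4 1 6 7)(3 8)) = -1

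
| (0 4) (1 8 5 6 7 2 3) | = 14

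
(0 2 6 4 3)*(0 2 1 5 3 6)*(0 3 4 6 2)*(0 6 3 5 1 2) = (0 2 5 4) (3 6) 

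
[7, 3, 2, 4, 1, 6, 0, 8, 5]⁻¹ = [6, 4, 2, 1, 3, 8, 5, 0, 7]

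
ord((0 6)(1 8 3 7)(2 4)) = 4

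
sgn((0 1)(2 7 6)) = -1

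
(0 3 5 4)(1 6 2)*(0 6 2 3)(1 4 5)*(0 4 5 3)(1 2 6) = (0 4 1 6)(2 5 3)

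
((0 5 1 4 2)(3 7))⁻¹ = (0 2 4 1 5)(3 7)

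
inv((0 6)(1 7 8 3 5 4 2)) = (0 6)(1 2 4 5 3 8 7)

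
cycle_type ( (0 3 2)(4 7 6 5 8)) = 3.5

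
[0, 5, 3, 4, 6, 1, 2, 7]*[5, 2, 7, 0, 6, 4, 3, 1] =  [5, 4, 0, 6, 3, 2, 7, 1]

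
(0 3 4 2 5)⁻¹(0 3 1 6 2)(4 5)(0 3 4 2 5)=(0 2)(1 6 5 3 4)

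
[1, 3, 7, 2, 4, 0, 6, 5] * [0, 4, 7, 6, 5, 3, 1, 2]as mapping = [0→4, 1→6, 2→2, 3→7, 4→5, 5→0, 6→1, 7→3]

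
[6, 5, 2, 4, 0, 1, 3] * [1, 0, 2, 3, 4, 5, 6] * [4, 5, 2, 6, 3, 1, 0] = [0, 1, 2, 3, 5, 4, 6]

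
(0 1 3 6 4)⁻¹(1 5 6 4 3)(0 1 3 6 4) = (0 6 3 5 4)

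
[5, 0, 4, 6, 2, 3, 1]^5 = [0, 1, 4, 3, 2, 5, 6]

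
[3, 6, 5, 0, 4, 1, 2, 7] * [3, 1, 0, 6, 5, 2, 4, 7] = [6, 4, 2, 3, 5, 1, 0, 7]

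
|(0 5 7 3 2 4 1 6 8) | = 9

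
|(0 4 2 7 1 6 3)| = 7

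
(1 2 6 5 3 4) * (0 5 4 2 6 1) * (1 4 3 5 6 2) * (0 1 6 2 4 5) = (0 2 5) (1 4) (3 6) 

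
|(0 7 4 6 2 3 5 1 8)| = 9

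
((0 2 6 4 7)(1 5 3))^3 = (0 4 2 7 6)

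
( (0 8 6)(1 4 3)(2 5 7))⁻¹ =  (0 6 8)(1 3 4)(2 7 5)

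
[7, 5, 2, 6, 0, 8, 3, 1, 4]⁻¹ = [4, 7, 2, 6, 8, 1, 3, 0, 5]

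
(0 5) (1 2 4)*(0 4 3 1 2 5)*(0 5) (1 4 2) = (0 5 2 3 4 1) 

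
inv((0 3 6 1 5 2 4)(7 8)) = (0 4 2 5 1 6 3)(7 8)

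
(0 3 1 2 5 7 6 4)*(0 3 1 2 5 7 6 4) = (0 1 5 6)(2 7 4 3)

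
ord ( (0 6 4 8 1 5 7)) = 7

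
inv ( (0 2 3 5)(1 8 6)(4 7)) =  (0 5 3 2)(1 6 8)(4 7)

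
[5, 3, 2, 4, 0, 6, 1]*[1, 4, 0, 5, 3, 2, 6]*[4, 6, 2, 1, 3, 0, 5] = [2, 0, 4, 1, 6, 5, 3]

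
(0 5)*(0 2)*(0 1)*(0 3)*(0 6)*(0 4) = (0 5 2 1 3 6 4)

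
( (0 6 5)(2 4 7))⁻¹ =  (0 5 6)(2 7 4)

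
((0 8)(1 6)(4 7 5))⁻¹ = (0 8)(1 6)(4 5 7)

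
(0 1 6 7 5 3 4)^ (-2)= (0 3 7 1 4 5 6)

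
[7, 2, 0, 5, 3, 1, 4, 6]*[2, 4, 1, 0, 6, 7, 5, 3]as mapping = [0→3, 1→1, 2→2, 3→7, 4→0, 5→4, 6→6, 7→5]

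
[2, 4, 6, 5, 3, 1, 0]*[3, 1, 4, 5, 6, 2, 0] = [4, 6, 0, 2, 5, 1, 3]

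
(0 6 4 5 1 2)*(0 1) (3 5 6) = (0 3 5) (1 2) (4 6) 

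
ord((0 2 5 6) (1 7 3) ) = 12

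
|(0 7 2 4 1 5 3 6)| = 8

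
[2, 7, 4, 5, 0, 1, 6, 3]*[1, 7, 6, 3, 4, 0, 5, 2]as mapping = [0→6, 1→2, 2→4, 3→0, 4→1, 5→7, 6→5, 7→3]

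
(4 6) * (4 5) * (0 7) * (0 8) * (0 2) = (0 7 8 2)(4 6 5)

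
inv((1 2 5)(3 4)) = (1 5 2)(3 4)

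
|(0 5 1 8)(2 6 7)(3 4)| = 12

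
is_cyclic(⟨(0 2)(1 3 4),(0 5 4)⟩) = no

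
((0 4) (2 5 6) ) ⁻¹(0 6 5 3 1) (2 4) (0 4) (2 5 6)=(0 5) (1 4 2 6 3) 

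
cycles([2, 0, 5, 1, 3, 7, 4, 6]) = (0 2 5 7 6 4 3 1)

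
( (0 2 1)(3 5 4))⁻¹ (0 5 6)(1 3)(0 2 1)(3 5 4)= (0 5)(2 4 6)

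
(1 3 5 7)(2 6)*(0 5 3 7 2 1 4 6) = (0 5 2)(1 7 4 6)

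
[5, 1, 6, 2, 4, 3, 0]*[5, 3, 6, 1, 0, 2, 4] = [2, 3, 4, 6, 0, 1, 5]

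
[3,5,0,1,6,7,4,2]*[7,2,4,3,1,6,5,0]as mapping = [0→3,1→6,2→7,3→2,4→5,5→0,6→1,7→4]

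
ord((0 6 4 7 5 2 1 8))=8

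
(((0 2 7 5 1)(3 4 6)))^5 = (3 6 4)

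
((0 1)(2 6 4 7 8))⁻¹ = (0 1)(2 8 7 4 6)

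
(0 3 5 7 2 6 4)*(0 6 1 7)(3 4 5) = (0 4 6 5)(1 7 2)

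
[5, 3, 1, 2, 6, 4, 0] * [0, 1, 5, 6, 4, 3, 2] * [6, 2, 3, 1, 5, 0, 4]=[1, 4, 2, 0, 3, 5, 6]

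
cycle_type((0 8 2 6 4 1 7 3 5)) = 9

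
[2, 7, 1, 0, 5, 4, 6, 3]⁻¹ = [3, 2, 0, 7, 5, 4, 6, 1]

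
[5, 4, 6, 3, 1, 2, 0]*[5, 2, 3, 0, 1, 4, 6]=[4, 1, 6, 0, 2, 3, 5]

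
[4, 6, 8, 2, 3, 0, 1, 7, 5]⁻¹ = [5, 6, 3, 4, 0, 8, 1, 7, 2]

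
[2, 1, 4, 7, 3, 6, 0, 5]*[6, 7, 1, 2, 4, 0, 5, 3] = [1, 7, 4, 3, 2, 5, 6, 0]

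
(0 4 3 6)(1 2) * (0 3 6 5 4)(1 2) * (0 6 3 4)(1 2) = (0 6 4 3 5)(1 2)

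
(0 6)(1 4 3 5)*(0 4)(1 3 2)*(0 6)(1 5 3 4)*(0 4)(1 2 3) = (0 4 3 1 6 2 5)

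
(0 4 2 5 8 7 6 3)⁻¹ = (0 3 6 7 8 5 2 4)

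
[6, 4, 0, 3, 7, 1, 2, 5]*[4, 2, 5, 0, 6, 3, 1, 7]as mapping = [0→1, 1→6, 2→4, 3→0, 4→7, 5→2, 6→5, 7→3]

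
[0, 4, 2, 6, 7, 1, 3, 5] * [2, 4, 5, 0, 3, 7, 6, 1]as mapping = [0→2, 1→3, 2→5, 3→6, 4→1, 5→4, 6→0, 7→7]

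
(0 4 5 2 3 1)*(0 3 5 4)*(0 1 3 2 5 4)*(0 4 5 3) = (0 1 2 5 3)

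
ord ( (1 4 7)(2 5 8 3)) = 12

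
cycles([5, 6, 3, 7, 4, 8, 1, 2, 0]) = (0 5 8)(1 6)(2 3 7)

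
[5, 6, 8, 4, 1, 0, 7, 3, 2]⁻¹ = [5, 4, 8, 7, 3, 0, 1, 6, 2]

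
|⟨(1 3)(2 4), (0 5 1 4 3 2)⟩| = 36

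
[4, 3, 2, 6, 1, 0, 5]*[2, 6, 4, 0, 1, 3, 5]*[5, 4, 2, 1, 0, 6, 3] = [4, 5, 0, 6, 3, 2, 1]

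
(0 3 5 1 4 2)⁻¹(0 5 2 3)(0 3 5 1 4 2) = (0 5 3 1)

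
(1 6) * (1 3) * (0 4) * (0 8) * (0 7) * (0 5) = (0 4 8 7 5)(1 6 3)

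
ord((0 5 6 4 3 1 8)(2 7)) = 14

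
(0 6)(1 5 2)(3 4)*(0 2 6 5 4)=(0 5 6 2 1 4 3)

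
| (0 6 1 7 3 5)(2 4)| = 6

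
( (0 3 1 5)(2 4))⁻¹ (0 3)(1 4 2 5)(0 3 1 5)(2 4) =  (0 5 2 4)(1 3)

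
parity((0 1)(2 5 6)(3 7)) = even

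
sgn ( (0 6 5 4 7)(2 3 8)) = 1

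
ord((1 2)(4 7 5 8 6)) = 10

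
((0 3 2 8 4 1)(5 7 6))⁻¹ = (0 1 4 8 2 3)(5 6 7)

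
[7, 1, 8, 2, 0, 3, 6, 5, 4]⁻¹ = [4, 1, 3, 5, 8, 7, 6, 0, 2]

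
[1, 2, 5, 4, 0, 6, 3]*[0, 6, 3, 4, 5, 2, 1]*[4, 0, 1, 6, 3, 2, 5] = [5, 6, 1, 2, 4, 0, 3]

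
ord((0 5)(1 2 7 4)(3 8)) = 4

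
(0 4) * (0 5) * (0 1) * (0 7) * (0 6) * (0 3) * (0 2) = (0 4 5 1 7 6 3 2)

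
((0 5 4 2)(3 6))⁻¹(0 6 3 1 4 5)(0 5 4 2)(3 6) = (1 2 4 5 3 6)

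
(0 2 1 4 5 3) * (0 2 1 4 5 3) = (0 1 5)(2 4 3)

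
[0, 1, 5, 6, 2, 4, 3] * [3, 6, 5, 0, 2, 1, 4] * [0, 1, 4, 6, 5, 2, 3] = [6, 3, 1, 5, 2, 4, 0]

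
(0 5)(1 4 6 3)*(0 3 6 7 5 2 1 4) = (0 2 1)(3 4 7 5)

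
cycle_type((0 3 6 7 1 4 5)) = 7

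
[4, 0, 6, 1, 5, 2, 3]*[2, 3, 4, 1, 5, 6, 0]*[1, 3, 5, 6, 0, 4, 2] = [4, 5, 1, 6, 2, 0, 3]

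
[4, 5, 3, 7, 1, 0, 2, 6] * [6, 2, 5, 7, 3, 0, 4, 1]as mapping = [0→3, 1→0, 2→7, 3→1, 4→2, 5→6, 6→5, 7→4]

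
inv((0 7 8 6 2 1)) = (0 1 2 6 8 7)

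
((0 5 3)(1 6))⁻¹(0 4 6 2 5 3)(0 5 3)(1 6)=(0 5 4 1 2 3)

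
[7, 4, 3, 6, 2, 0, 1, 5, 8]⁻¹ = [5, 6, 4, 2, 1, 7, 3, 0, 8]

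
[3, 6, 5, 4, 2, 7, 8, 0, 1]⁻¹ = [7, 8, 4, 0, 3, 2, 1, 5, 6]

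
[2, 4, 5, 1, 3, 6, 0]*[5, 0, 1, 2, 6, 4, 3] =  [1, 6, 4, 0, 2, 3, 5]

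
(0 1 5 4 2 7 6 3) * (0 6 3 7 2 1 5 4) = (0 5)(1 4)(3 6 7)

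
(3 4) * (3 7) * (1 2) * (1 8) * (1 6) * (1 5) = (1 2 8 6 5)(3 4 7)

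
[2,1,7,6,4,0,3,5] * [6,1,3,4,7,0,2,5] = [3,1,5,2,7,6,4,0]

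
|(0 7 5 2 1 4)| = 6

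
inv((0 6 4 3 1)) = (0 1 3 4 6)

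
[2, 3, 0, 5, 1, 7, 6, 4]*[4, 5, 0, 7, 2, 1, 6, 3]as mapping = [0→0, 1→7, 2→4, 3→1, 4→5, 5→3, 6→6, 7→2]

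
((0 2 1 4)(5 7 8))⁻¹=(0 4 1 2)(5 8 7)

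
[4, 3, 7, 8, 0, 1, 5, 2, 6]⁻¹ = [4, 5, 7, 1, 0, 6, 8, 2, 3]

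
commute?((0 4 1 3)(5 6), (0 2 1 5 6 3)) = no:(0 4 1 3)(5 6)*(0 2 1 5 6 3) = (0 4 5 3 2 1), (0 2 1 5 6 3)*(0 4 1 3)(5 6) = (0 2 3 4 1 6)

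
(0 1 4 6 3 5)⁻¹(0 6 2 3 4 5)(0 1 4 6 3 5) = (0 1 3 2 5 6)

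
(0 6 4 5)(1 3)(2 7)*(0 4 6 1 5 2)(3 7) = (0 1 7)(2 3 5 4)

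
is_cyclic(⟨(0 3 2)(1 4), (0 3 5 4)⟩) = no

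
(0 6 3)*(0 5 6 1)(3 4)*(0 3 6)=(0 1 3 5)(4 6)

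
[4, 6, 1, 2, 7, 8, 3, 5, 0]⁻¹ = [8, 2, 3, 6, 0, 7, 1, 4, 5]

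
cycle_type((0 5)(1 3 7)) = 2.3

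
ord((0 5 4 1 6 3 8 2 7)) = 9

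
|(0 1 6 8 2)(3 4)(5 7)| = 10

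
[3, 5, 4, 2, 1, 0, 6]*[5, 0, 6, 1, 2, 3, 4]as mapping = [0→1, 1→3, 2→2, 3→6, 4→0, 5→5, 6→4]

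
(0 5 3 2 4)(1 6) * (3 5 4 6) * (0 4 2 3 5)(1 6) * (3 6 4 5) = (0 2 1 3 6 4 5)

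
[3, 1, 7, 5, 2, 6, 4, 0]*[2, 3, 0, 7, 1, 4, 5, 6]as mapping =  [0→7, 1→3, 2→6, 3→4, 4→0, 5→5, 6→1, 7→2]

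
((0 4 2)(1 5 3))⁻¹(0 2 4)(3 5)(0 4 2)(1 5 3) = (0 2 4)(1 3)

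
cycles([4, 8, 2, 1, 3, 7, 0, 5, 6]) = (0 4 3 1 8 6)(5 7)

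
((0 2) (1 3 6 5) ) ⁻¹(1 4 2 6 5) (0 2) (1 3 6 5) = (0 5 1 3 4) 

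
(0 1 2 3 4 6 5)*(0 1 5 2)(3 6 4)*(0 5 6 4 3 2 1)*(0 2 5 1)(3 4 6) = (0 3 5 2 6)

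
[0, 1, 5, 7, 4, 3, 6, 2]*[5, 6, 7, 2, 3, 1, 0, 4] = [5, 6, 1, 4, 3, 2, 0, 7]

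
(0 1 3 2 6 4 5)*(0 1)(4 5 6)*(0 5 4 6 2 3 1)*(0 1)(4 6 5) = (0 4 2 5 1)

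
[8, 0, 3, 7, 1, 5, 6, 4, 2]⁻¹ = [1, 4, 8, 2, 7, 5, 6, 3, 0]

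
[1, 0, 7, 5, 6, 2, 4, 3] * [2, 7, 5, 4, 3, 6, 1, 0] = [7, 2, 0, 6, 1, 5, 3, 4]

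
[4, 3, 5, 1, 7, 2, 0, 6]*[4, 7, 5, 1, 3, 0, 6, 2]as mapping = [0→3, 1→1, 2→0, 3→7, 4→2, 5→5, 6→4, 7→6]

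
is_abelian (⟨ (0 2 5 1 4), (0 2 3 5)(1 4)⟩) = no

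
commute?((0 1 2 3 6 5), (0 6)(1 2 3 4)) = no:(0 1 2 3 6 5)*(0 6)(1 2 3 4) = (0 2 4 1 3)(5 6), (0 6)(1 2 3 4)*(0 1 2 3 6 5) = (0 5)(1 3 4 2 6)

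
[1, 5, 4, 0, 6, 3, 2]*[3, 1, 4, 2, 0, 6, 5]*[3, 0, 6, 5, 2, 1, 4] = [0, 4, 3, 5, 1, 6, 2]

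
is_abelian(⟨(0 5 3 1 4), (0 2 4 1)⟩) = no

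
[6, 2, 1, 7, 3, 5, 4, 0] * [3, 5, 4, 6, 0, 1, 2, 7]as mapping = [0→2, 1→4, 2→5, 3→7, 4→6, 5→1, 6→0, 7→3]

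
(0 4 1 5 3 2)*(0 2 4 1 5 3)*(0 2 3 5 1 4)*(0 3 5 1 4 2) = (0 2 5)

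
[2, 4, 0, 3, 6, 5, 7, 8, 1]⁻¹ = [2, 8, 0, 3, 1, 5, 4, 6, 7]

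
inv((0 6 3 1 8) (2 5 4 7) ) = (0 8 1 3 6) (2 7 4 5) 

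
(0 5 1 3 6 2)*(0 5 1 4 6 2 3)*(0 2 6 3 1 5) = (0 5 4 3 6 1 2)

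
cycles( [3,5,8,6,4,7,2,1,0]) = (0 3 6 2 8)(1 5 7)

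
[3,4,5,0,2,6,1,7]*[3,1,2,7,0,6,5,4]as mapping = [0→7,1→0,2→6,3→3,4→2,5→5,6→1,7→4]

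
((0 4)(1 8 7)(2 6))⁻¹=(0 4)(1 7 8)(2 6)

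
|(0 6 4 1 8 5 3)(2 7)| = 14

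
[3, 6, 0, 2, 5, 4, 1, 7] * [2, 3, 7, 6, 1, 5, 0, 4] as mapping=[0→6, 1→0, 2→2, 3→7, 4→5, 5→1, 6→3, 7→4] 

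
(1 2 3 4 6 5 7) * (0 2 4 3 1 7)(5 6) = (0 2 1 4 5)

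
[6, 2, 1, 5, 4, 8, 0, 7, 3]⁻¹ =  [6, 2, 1, 8, 4, 3, 0, 7, 5]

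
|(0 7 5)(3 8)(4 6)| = 6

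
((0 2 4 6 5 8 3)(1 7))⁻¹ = (0 3 8 5 6 4 2)(1 7)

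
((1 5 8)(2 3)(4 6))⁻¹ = (1 8 5)(2 3)(4 6)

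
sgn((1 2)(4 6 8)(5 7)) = 1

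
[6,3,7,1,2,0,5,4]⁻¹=[5,3,4,1,7,6,0,2]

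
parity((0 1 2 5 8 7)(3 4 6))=odd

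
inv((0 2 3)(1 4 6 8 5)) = (0 3 2)(1 5 8 6 4)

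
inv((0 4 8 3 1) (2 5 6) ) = (0 1 3 8 4) (2 6 5) 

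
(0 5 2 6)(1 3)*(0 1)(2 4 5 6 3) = (0 6 1 2 3)(4 5)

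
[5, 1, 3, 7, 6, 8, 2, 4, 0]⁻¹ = [8, 1, 6, 2, 7, 0, 4, 3, 5]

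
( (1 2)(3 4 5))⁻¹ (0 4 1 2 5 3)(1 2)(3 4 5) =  (0 5 2 1 3 4)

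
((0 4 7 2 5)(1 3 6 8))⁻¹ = (0 5 2 7 4)(1 8 6 3)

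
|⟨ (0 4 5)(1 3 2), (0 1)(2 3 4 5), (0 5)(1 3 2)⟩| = 720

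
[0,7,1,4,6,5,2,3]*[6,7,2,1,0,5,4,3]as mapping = [0→6,1→3,2→7,3→0,4→4,5→5,6→2,7→1]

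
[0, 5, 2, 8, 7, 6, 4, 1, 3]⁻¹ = [0, 7, 2, 8, 6, 1, 5, 4, 3]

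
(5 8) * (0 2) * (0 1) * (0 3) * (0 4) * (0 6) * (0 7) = (0 2 1 3 4 6 7)(5 8)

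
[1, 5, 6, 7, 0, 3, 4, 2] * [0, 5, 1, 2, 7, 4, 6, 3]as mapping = [0→5, 1→4, 2→6, 3→3, 4→0, 5→2, 6→7, 7→1]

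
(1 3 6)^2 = (1 6 3)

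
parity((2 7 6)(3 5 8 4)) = odd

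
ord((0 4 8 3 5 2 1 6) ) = 8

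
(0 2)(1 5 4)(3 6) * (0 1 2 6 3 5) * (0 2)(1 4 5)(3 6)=(0 3 6 1 2 4)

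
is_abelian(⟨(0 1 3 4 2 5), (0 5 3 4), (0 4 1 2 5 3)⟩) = no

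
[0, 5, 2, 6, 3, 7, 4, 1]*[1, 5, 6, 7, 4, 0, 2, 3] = [1, 0, 6, 2, 7, 3, 4, 5]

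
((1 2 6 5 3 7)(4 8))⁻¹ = (1 7 3 5 6 2)(4 8)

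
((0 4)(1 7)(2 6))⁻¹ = (0 4)(1 7)(2 6)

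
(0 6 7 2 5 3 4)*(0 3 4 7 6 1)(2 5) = (0 1)(3 7 5 4)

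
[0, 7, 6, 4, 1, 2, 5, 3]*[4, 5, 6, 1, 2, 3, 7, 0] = [4, 0, 7, 2, 5, 6, 3, 1]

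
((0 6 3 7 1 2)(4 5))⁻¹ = (0 2 1 7 3 6)(4 5)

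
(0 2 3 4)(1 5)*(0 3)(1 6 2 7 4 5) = (0 7 4 3 5 6 2)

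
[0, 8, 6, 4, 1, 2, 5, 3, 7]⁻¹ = [0, 4, 5, 7, 3, 6, 2, 8, 1]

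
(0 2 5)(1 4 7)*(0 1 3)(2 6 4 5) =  (0 6 4 7 3)(1 5)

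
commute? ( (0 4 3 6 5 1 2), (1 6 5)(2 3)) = no: (0 4 3 6 5 1 2) * (1 6 5)(2 3) = (0 4 2)(1 3 5 6), (1 6 5)(2 3) * (0 4 3 6 5 1 2) = (0 4 3)(1 5 2 6)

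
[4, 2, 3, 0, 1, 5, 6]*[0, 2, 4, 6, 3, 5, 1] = [3, 4, 6, 0, 2, 5, 1]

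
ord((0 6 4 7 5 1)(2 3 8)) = 6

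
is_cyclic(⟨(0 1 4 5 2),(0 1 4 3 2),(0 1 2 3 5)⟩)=no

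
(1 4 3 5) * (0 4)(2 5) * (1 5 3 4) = (0 1)(2 3)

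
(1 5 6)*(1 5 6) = (1 6 5)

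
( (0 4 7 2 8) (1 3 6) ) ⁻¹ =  (0 8 2 7 4) (1 6 3) 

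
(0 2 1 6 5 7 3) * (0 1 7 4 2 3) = (0 3 1 6 5 4 2 7)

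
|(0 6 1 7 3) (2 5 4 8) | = 20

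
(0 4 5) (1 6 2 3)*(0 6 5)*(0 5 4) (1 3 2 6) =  (1 4 5) 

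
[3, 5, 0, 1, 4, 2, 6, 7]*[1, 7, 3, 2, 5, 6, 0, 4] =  [2, 6, 1, 7, 5, 3, 0, 4]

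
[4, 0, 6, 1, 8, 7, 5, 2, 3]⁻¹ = [1, 3, 7, 8, 0, 6, 2, 5, 4]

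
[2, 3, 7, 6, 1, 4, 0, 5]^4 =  [4, 2, 1, 7, 0, 6, 5, 3]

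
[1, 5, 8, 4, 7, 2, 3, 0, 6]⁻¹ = [7, 0, 5, 6, 3, 1, 8, 4, 2]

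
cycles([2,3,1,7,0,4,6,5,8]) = (0 2 1 3 7 5 4)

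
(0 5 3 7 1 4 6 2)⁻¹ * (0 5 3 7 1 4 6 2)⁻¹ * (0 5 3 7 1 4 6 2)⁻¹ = (0 4 3 2 1 5 6 7)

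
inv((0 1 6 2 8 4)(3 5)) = (0 4 8 2 6 1)(3 5)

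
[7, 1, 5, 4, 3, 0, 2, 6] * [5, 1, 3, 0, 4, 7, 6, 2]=[2, 1, 7, 4, 0, 5, 3, 6]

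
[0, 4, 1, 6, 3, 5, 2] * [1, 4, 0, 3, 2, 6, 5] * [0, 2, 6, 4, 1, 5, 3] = [2, 6, 1, 5, 4, 3, 0]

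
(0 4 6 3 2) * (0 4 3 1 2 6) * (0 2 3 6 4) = (0 6 1 3 4 2) 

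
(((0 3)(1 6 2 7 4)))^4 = (1 4 7 2 6)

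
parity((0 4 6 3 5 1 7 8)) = odd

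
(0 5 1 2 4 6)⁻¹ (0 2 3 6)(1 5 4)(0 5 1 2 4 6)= (0 5 4 3)(1 6 2)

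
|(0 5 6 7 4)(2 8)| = 10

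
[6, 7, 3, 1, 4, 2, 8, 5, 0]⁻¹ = [8, 3, 5, 2, 4, 7, 0, 1, 6]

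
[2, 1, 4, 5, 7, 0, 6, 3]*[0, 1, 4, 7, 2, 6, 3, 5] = [4, 1, 2, 6, 5, 0, 3, 7]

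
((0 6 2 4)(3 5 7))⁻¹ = (0 4 2 6)(3 7 5)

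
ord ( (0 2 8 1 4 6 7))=7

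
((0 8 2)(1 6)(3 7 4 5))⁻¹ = (0 2 8)(1 6)(3 5 4 7)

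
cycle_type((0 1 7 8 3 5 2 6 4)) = 9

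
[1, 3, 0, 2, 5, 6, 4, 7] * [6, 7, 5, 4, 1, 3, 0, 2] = [7, 4, 6, 5, 3, 0, 1, 2]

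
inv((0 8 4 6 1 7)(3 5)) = (0 7 1 6 4 8)(3 5)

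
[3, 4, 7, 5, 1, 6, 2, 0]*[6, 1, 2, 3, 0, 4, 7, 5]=[3, 0, 5, 4, 1, 7, 2, 6]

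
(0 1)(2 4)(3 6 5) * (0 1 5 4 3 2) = (0 5 2 3 6 4)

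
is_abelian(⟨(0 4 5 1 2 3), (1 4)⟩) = no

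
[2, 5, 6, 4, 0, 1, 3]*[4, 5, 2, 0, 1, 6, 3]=[2, 6, 3, 1, 4, 5, 0]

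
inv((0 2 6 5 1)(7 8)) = (0 1 5 6 2)(7 8)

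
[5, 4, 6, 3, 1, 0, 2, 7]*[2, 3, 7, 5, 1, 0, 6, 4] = [0, 1, 6, 5, 3, 2, 7, 4]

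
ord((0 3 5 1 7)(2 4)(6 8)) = 10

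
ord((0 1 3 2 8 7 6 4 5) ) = 9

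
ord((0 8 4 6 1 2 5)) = 7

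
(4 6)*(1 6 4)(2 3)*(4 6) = (1 4 6)(2 3)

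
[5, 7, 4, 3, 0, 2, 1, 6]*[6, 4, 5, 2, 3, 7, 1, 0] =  [7, 0, 3, 2, 6, 5, 4, 1]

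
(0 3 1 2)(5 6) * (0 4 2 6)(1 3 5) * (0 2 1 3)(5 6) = (0 6 3)(1 5 2 4)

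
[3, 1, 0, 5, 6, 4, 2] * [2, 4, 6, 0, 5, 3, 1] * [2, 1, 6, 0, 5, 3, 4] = [2, 5, 6, 0, 1, 3, 4]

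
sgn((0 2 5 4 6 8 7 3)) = -1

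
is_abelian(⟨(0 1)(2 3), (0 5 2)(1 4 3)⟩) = no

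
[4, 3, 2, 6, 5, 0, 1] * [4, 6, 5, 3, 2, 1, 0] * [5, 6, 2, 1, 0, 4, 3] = [2, 1, 4, 5, 6, 0, 3]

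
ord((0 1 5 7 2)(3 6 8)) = 15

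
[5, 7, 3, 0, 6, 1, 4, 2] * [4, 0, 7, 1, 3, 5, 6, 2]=[5, 2, 1, 4, 6, 0, 3, 7]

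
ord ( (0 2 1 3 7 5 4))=7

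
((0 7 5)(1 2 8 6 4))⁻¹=(0 5 7)(1 4 6 8 2)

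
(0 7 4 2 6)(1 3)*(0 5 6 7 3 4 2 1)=(0 3)(1 4)(2 7)(5 6)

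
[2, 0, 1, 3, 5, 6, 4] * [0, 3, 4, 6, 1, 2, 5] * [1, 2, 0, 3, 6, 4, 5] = [6, 1, 3, 5, 0, 4, 2]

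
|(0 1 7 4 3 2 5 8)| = 8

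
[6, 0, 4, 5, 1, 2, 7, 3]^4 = [5, 3, 6, 1, 7, 0, 2, 4]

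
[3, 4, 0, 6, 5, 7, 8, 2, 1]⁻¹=[2, 8, 7, 0, 1, 4, 3, 5, 6]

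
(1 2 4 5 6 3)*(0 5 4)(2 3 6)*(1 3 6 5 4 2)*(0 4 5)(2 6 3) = (0 5 1 3 2 4 6)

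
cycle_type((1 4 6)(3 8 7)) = 3^2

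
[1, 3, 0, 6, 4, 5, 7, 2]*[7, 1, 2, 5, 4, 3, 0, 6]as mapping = [0→1, 1→5, 2→7, 3→0, 4→4, 5→3, 6→6, 7→2]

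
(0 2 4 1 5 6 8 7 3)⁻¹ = (0 3 7 8 6 5 1 4 2)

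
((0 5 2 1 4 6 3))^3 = (0 1 3 2 6 5 4)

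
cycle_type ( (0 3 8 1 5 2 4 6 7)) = 9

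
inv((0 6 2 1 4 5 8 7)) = (0 7 8 5 4 1 2 6)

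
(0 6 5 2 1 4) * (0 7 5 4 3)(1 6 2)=(0 2 6 4 7 5 1 3)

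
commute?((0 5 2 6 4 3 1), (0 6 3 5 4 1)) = no:(0 5 2 6 4 3 1) * (0 6 3 5 4 1) = (0 4 5 2 3)(1 6), (0 6 3 5 4 1) * (0 5 2 6 4 3 1) = (0 4)(1 5 3 2 6)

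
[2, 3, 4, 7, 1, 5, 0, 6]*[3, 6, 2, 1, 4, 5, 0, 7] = [2, 1, 4, 7, 6, 5, 3, 0]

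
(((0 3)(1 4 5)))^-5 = (0 3)(1 4 5)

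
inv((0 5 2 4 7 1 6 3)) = (0 3 6 1 7 4 2 5)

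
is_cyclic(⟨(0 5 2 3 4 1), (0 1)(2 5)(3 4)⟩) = no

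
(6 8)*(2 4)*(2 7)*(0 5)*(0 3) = (0 5 3)(2 4 7)(6 8)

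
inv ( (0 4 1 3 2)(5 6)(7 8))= (0 2 3 1 4)(5 6)(7 8)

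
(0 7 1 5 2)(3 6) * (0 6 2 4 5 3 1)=(0 7)(1 3 2 6)(4 5)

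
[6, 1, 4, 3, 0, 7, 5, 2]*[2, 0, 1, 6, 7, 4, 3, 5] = [3, 0, 7, 6, 2, 5, 4, 1]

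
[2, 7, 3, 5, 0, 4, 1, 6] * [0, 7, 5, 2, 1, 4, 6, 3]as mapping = [0→5, 1→3, 2→2, 3→4, 4→0, 5→1, 6→7, 7→6]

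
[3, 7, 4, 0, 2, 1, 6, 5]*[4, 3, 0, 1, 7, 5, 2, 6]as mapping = [0→1, 1→6, 2→7, 3→4, 4→0, 5→3, 6→2, 7→5]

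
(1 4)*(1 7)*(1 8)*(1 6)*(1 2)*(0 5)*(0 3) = (0 5 3)(1 4 7 8 6 2)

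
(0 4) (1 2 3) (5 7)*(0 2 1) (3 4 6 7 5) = (0 6 7 3) (2 4) 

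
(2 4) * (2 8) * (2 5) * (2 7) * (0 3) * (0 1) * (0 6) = (0 3 1 6)(2 4 8 5 7)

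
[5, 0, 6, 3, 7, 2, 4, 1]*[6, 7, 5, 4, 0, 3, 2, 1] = [3, 6, 2, 4, 1, 5, 0, 7]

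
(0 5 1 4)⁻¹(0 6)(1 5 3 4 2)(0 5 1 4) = (0 2 4 1 3)(5 6)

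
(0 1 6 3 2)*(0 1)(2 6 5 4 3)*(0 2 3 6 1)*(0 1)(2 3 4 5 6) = (0 3)(1 6 4 2)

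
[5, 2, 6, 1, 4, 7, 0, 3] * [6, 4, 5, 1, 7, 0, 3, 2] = [0, 5, 3, 4, 7, 2, 6, 1]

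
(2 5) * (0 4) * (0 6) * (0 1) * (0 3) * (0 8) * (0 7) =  (0 4 6 1 3 8 7)(2 5)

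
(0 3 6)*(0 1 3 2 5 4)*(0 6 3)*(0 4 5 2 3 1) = (0 3 1 4 6)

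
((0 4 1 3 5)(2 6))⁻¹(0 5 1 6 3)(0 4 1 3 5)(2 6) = (0 3 2 5 4)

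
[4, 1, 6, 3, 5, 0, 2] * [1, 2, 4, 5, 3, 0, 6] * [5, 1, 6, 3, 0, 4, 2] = [3, 6, 2, 4, 5, 1, 0]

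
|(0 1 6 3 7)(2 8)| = 10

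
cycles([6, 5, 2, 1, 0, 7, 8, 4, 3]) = (0 6 8 3 1 5 7 4)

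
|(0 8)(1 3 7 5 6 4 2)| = 14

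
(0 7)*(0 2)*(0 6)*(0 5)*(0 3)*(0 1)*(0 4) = (0 7 2 6 5 3 1 4)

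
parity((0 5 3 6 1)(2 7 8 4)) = odd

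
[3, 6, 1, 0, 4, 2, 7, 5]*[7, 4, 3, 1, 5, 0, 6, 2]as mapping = [0→1, 1→6, 2→4, 3→7, 4→5, 5→3, 6→2, 7→0]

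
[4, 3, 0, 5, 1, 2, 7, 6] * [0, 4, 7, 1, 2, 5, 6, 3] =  [2, 1, 0, 5, 4, 7, 3, 6]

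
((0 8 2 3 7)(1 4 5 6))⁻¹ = (0 7 3 2 8)(1 6 5 4)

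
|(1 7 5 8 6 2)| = 6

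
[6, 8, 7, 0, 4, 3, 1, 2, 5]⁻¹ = [3, 6, 7, 5, 4, 8, 0, 2, 1]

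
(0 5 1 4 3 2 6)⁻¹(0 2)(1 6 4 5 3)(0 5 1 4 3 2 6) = (0 3 1 2 4)(5 6)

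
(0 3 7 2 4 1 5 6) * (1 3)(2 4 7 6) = (0 1 5 2 7 4 3 6)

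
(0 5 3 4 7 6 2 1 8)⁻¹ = (0 8 1 2 6 7 4 3 5)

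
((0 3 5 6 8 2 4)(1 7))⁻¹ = (0 4 2 8 6 5 3)(1 7)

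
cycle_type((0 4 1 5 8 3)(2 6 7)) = 3.6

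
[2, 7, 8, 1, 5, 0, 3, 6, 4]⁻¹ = [5, 3, 0, 6, 8, 4, 7, 1, 2]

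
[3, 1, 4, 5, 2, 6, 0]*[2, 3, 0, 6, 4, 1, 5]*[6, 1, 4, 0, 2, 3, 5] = [5, 0, 2, 1, 6, 3, 4]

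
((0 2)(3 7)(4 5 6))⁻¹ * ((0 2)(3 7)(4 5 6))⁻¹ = (4 5 6)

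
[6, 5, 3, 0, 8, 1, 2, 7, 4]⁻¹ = [3, 5, 6, 2, 8, 1, 0, 7, 4]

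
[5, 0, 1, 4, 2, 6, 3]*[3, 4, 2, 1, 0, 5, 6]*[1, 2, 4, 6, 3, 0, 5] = [0, 6, 3, 1, 4, 5, 2]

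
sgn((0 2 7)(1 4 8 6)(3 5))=1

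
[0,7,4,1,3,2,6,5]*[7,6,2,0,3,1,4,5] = [7,5,3,6,0,2,4,1]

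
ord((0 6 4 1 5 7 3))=7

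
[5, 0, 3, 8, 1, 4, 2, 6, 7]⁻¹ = [1, 4, 6, 2, 5, 0, 7, 8, 3]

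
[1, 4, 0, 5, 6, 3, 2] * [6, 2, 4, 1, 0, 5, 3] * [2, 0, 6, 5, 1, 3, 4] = [6, 2, 4, 3, 5, 0, 1]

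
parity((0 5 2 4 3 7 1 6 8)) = even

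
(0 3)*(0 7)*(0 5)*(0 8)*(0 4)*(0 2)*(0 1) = (0 3 7 5 8 4 2 1)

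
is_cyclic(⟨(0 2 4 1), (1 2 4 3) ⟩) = no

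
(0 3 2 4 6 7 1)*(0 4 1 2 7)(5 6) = (0 3 7 2 1 4 5 6)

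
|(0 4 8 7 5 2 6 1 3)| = 9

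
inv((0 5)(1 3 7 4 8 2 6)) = (0 5)(1 6 2 8 4 7 3)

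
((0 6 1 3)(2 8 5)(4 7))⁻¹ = (0 3 1 6)(2 5 8)(4 7)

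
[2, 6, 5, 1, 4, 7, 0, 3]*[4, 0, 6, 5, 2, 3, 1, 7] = [6, 1, 3, 0, 2, 7, 4, 5]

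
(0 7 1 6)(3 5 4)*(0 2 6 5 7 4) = (0 4 3 7 1 5)(2 6)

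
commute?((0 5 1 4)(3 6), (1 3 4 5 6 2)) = no:(0 5 1 4)(3 6)*(1 3 4 5 6 2) = (0 6 4)(1 5 3 2), (1 3 4 5 6 2)*(0 5 1 4)(3 6) = (0 5 3)(1 6 2 4)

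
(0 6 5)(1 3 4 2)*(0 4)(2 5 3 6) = (0 2 1 6 3)(4 5)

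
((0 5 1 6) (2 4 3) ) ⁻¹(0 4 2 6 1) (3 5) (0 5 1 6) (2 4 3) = (0 6 5 3 4) (1 2) 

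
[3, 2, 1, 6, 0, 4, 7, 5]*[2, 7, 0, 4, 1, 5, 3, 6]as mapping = [0→4, 1→0, 2→7, 3→3, 4→2, 5→1, 6→6, 7→5]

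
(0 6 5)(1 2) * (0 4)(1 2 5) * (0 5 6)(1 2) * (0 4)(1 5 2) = (0 4 2 5)(1 6)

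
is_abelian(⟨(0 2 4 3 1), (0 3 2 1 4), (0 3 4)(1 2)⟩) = no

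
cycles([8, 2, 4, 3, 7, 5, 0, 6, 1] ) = (0 8 1 2 4 7 6)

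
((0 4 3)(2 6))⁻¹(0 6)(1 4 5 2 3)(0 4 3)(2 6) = (0 1 3 5 6)(2 4)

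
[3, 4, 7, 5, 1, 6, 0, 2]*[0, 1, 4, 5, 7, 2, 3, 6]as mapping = [0→5, 1→7, 2→6, 3→2, 4→1, 5→3, 6→0, 7→4]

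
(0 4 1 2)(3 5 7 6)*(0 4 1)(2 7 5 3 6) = (0 1 7 2 4)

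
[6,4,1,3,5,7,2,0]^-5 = [2,5,4,3,7,0,1,6]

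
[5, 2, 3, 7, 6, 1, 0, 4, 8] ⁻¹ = [6, 5, 1, 2, 7, 0, 4, 3, 8] 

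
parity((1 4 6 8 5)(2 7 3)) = even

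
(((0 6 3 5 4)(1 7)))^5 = (1 7)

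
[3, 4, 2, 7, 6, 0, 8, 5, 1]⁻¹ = [5, 8, 2, 0, 1, 7, 4, 3, 6]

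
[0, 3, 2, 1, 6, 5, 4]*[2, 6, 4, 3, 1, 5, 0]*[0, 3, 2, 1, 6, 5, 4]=[2, 1, 6, 4, 0, 5, 3]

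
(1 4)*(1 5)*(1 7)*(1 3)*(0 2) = (0 2)(1 4 5 7 3)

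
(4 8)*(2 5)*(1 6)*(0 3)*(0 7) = (0 3 7) (1 6) (2 5) (4 8) 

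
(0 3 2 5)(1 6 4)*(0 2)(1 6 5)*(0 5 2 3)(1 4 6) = (1 2 4)(3 5)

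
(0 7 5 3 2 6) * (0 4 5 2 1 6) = (0 7 2) (1 6 4 5 3) 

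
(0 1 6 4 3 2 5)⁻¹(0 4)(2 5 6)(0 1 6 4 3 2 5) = (0 4 5)(1 3)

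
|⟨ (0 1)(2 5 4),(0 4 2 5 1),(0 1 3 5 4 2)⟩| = 720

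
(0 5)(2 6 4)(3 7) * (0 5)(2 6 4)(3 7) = (2 4 6)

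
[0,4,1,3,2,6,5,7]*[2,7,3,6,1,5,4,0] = [2,1,7,6,3,4,5,0]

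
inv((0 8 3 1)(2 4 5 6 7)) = (0 1 3 8)(2 7 6 5 4)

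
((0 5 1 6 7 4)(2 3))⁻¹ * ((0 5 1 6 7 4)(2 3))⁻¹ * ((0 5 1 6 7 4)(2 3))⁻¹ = (0 6)(1 4)(2 3)(5 7)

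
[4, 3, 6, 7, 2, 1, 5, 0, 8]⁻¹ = [7, 5, 4, 1, 0, 6, 2, 3, 8]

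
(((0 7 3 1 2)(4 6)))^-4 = (0 7 3 1 2)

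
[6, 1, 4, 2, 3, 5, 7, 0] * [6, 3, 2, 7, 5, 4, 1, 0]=[1, 3, 5, 2, 7, 4, 0, 6] 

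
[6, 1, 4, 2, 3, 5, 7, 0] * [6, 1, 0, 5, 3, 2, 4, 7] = [4, 1, 3, 0, 5, 2, 7, 6]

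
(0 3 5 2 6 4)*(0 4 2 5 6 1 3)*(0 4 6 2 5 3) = (0 4 6 5 3 2 1) 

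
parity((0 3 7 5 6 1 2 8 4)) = even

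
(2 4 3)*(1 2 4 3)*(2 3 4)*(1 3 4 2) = (1 4 3)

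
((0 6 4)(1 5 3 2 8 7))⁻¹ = (0 4 6)(1 7 8 2 3 5)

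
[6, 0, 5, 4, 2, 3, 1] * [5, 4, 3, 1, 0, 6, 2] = [2, 5, 6, 0, 3, 1, 4]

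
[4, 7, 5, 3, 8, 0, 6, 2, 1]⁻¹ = [5, 8, 7, 3, 0, 2, 6, 1, 4]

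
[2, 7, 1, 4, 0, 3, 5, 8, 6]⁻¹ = [4, 2, 0, 5, 3, 6, 8, 1, 7]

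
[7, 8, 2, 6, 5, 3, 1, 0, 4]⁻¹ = [7, 6, 2, 5, 8, 4, 3, 0, 1]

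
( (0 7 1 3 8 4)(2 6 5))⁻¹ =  (0 4 8 3 1 7)(2 5 6)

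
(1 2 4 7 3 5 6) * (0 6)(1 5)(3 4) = (0 6 5)(1 2 3)(4 7)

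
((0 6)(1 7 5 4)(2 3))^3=(0 6)(1 4 5 7)(2 3)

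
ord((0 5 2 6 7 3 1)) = 7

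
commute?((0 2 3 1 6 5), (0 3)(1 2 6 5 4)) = no:(0 2 3 1 6 5) * (0 3)(1 2 6 5 4) = (0 6 4 1 5 3 2), (0 3)(1 2 6 5 4) * (0 2 3 1 6 5) = (0 1 3 2 5 4 6)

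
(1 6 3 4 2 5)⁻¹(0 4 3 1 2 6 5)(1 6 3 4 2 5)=(0 2 4 6 5 3 1)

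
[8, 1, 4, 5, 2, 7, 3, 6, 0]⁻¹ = [8, 1, 4, 6, 2, 3, 7, 5, 0]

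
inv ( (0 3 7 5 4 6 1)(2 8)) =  (0 1 6 4 5 7 3)(2 8)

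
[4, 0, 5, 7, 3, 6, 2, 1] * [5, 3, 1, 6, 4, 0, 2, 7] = [4, 5, 0, 7, 6, 2, 1, 3]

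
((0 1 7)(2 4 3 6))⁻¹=(0 7 1)(2 6 3 4)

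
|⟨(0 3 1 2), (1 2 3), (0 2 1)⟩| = 24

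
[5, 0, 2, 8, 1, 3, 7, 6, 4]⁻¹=[1, 4, 2, 5, 8, 0, 7, 6, 3]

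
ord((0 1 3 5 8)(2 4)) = 10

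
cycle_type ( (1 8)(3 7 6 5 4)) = 2.5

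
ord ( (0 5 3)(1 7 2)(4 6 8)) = 3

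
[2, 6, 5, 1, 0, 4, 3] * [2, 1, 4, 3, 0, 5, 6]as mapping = [0→4, 1→6, 2→5, 3→1, 4→2, 5→0, 6→3]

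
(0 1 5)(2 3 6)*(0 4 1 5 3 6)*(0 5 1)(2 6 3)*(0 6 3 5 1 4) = (0 4 6 3 1 2 5)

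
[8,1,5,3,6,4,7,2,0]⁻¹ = [8,1,7,3,5,2,4,6,0]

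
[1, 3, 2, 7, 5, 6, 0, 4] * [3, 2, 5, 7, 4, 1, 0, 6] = [2, 7, 5, 6, 1, 0, 3, 4]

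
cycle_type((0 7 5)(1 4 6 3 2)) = 3.5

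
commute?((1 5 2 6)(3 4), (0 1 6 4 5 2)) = no:(1 5 2 6)(3 4)*(0 1 6 4 5 2) = (0 1 2 4 3 5), (0 1 6 4 5 2)*(1 5 2 6)(3 4) = (0 5 6 3 4 2)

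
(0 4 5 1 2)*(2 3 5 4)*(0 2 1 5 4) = (0 1 3 4)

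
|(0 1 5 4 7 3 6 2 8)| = 9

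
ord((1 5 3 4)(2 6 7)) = 12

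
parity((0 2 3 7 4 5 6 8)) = odd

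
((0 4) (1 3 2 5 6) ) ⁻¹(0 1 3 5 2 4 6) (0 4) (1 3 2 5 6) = (0 1 4 3 2 6 5) 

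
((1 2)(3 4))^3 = (1 2)(3 4)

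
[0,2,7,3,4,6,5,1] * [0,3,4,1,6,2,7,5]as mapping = [0→0,1→4,2→5,3→1,4→6,5→7,6→2,7→3]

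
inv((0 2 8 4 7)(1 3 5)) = (0 7 4 8 2)(1 5 3)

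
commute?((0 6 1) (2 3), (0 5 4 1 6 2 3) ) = no:(0 6 1) (2 3)*(0 5 4 1 6 2 3) = (0 2) (1 5 4), (0 5 4 1 6 2 3)*(0 6 1) (2 3) = (0 5 4) (3 6) 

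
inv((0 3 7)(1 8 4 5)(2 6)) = (0 7 3)(1 5 4 8)(2 6)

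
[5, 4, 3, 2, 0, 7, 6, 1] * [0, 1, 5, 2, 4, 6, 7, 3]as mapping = [0→6, 1→4, 2→2, 3→5, 4→0, 5→3, 6→7, 7→1]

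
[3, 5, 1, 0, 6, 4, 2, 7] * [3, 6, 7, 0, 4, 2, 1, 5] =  [0, 2, 6, 3, 1, 4, 7, 5]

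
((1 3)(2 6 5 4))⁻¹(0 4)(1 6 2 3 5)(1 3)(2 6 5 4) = (0 2)(1 4 3 5 6)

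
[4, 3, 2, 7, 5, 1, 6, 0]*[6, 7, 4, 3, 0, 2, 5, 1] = [0, 3, 4, 1, 2, 7, 5, 6]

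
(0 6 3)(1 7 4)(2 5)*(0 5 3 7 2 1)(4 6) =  (0 4)(1 2 3 5)(6 7)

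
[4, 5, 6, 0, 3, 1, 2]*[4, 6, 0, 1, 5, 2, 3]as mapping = [0→5, 1→2, 2→3, 3→4, 4→1, 5→6, 6→0]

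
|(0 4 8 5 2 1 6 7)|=8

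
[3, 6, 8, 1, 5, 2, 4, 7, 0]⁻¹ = [8, 3, 5, 0, 6, 4, 1, 7, 2]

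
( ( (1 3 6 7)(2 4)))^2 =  (1 6)(3 7)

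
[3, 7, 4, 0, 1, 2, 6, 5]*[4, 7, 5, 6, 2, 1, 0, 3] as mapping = [0→6, 1→3, 2→2, 3→4, 4→7, 5→5, 6→0, 7→1] 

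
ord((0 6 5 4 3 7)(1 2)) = 6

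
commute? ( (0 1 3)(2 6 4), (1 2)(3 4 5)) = no: (0 1 3)(2 6 4)*(1 2)(3 4 5) = (0 2 6 5 3)(1 4), (1 2)(3 4 5)*(0 1 3)(2 6 4) = (0 1 6 4 5)(2 3)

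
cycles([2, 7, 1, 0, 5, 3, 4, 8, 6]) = (0 2 1 7 8 6 4 5 3)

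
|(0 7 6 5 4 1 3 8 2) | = 9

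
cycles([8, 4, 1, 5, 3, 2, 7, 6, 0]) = (0 8)(1 4 3 5 2)(6 7)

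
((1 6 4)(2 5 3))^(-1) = (1 4 6)(2 3 5)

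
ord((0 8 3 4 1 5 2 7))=8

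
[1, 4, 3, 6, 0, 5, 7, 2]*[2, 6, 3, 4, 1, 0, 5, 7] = [6, 1, 4, 5, 2, 0, 7, 3]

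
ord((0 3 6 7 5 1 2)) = 7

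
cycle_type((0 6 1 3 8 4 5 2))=8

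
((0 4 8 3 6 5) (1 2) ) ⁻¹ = (0 5 6 3 8 4) (1 2) 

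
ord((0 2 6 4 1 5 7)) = 7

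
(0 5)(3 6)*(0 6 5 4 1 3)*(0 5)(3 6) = (0 4 1 6 5 3)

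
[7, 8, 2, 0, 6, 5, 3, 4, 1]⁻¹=[3, 8, 2, 6, 7, 5, 4, 0, 1]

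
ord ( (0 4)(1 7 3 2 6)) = 10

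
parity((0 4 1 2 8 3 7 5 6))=even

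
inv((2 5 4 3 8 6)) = (2 6 8 3 4 5)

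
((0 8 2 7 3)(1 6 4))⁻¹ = (0 3 7 2 8)(1 4 6)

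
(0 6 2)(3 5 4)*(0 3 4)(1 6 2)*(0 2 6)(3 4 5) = (0 6 1)(2 4 5)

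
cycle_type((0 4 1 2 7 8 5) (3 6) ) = 2.7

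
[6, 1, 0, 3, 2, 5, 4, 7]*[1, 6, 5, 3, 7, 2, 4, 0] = [4, 6, 1, 3, 5, 2, 7, 0]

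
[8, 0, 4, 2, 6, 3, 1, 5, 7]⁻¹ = [1, 6, 3, 5, 2, 7, 4, 8, 0]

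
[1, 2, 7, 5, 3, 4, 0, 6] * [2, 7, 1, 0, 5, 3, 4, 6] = [7, 1, 6, 3, 0, 5, 2, 4]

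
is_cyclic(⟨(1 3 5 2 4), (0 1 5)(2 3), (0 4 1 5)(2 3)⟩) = no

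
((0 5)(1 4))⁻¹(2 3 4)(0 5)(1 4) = (1 2 3)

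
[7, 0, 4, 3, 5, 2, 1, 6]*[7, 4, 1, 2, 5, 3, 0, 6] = [6, 7, 5, 2, 3, 1, 4, 0]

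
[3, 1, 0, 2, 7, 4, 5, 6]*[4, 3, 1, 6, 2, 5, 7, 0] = [6, 3, 4, 1, 0, 2, 5, 7]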